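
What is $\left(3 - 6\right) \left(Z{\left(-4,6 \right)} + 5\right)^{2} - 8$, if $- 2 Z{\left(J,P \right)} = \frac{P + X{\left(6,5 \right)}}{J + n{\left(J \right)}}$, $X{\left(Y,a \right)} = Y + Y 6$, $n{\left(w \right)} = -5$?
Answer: $- \frac{553}{3} \approx -184.33$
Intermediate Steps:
$X{\left(Y,a \right)} = 7 Y$ ($X{\left(Y,a \right)} = Y + 6 Y = 7 Y$)
$Z{\left(J,P \right)} = - \frac{42 + P}{2 \left(-5 + J\right)}$ ($Z{\left(J,P \right)} = - \frac{\left(P + 7 \cdot 6\right) \frac{1}{J - 5}}{2} = - \frac{\left(P + 42\right) \frac{1}{-5 + J}}{2} = - \frac{\left(42 + P\right) \frac{1}{-5 + J}}{2} = - \frac{\frac{1}{-5 + J} \left(42 + P\right)}{2} = - \frac{42 + P}{2 \left(-5 + J\right)}$)
$\left(3 - 6\right) \left(Z{\left(-4,6 \right)} + 5\right)^{2} - 8 = \left(3 - 6\right) \left(\frac{-42 - 6}{2 \left(-5 - 4\right)} + 5\right)^{2} - 8 = - 3 \left(\frac{-42 - 6}{2 \left(-9\right)} + 5\right)^{2} - 8 = - 3 \left(\frac{1}{2} \left(- \frac{1}{9}\right) \left(-48\right) + 5\right)^{2} - 8 = - 3 \left(\frac{8}{3} + 5\right)^{2} - 8 = - 3 \left(\frac{23}{3}\right)^{2} - 8 = \left(-3\right) \frac{529}{9} - 8 = - \frac{529}{3} - 8 = - \frac{553}{3}$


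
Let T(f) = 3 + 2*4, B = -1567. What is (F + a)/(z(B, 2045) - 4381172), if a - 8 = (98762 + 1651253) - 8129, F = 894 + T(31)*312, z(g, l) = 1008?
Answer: -436555/1095041 ≈ -0.39867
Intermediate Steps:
T(f) = 11 (T(f) = 3 + 8 = 11)
F = 4326 (F = 894 + 11*312 = 894 + 3432 = 4326)
a = 1741894 (a = 8 + ((98762 + 1651253) - 8129) = 8 + (1750015 - 8129) = 8 + 1741886 = 1741894)
(F + a)/(z(B, 2045) - 4381172) = (4326 + 1741894)/(1008 - 4381172) = 1746220/(-4380164) = 1746220*(-1/4380164) = -436555/1095041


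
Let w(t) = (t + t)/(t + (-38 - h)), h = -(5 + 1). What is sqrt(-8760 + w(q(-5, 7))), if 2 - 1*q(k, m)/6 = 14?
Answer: I*sqrt(1480206)/13 ≈ 93.588*I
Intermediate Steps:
h = -6 (h = -1*6 = -6)
q(k, m) = -72 (q(k, m) = 12 - 6*14 = 12 - 84 = -72)
w(t) = 2*t/(-32 + t) (w(t) = (t + t)/(t + (-38 - 1*(-6))) = (2*t)/(t + (-38 + 6)) = (2*t)/(t - 32) = (2*t)/(-32 + t) = 2*t/(-32 + t))
sqrt(-8760 + w(q(-5, 7))) = sqrt(-8760 + 2*(-72)/(-32 - 72)) = sqrt(-8760 + 2*(-72)/(-104)) = sqrt(-8760 + 2*(-72)*(-1/104)) = sqrt(-8760 + 18/13) = sqrt(-113862/13) = I*sqrt(1480206)/13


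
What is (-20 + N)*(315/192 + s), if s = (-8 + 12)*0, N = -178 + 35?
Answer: -17115/64 ≈ -267.42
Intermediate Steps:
N = -143
s = 0 (s = 4*0 = 0)
(-20 + N)*(315/192 + s) = (-20 - 143)*(315/192 + 0) = -163*(315*(1/192) + 0) = -163*(105/64 + 0) = -163*105/64 = -17115/64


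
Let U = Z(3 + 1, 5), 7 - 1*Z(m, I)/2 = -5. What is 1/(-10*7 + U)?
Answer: -1/46 ≈ -0.021739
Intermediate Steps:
Z(m, I) = 24 (Z(m, I) = 14 - 2*(-5) = 14 + 10 = 24)
U = 24
1/(-10*7 + U) = 1/(-10*7 + 24) = 1/(-70 + 24) = 1/(-46) = -1/46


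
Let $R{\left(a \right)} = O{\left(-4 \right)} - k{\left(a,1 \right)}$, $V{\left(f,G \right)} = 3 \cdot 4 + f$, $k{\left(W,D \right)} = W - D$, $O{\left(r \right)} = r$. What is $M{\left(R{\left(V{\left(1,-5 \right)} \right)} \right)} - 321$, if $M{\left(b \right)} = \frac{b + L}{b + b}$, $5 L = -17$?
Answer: $- \frac{51263}{160} \approx -320.39$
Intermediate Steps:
$V{\left(f,G \right)} = 12 + f$
$L = - \frac{17}{5}$ ($L = \frac{1}{5} \left(-17\right) = - \frac{17}{5} \approx -3.4$)
$R{\left(a \right)} = -3 - a$ ($R{\left(a \right)} = -4 - \left(a - 1\right) = -4 - \left(-1 + a\right) = -3 - a$)
$M{\left(b \right)} = \frac{- \frac{17}{5} + b}{2 b}$ ($M{\left(b \right)} = \frac{b - \frac{17}{5}}{b + b} = \frac{- \frac{17}{5} + b}{2 b}$)
$M{\left(R{\left(V{\left(1,-5 \right)} \right)} \right)} - 321 = \frac{-17 + 5 \left(-3 - \left(12 + 1\right)\right)}{10 \left(-3 - \left(12 + 1\right)\right)} - 321 = \frac{-17 + 5 \left(-3 - 13\right)}{10 \left(-3 - 13\right)} - 321 = \frac{-17 + 5 \left(-16\right)}{10 \left(-16\right)} - 321 = \frac{1}{10} \left(- \frac{1}{16}\right) \left(-17 - 80\right) - 321 = \frac{1}{10} \left(- \frac{1}{16}\right) \left(-97\right) - 321 = \frac{97}{160} - 321 = - \frac{51263}{160}$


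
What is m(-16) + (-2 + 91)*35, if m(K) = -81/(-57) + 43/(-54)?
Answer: 3196631/1026 ≈ 3115.6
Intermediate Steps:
m(K) = 641/1026 (m(K) = -81*(-1/57) + 43*(-1/54) = 27/19 - 43/54 = 641/1026)
m(-16) + (-2 + 91)*35 = 641/1026 + (-2 + 91)*35 = 641/1026 + 89*35 = 641/1026 + 3115 = 3196631/1026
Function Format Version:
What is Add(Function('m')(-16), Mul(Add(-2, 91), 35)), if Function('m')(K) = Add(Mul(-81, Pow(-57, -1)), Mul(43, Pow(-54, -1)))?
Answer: Rational(3196631, 1026) ≈ 3115.6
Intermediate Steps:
Function('m')(K) = Rational(641, 1026) (Function('m')(K) = Add(Mul(-81, Rational(-1, 57)), Mul(43, Rational(-1, 54))) = Add(Rational(27, 19), Rational(-43, 54)) = Rational(641, 1026))
Add(Function('m')(-16), Mul(Add(-2, 91), 35)) = Add(Rational(641, 1026), Mul(Add(-2, 91), 35)) = Add(Rational(641, 1026), Mul(89, 35)) = Add(Rational(641, 1026), 3115) = Rational(3196631, 1026)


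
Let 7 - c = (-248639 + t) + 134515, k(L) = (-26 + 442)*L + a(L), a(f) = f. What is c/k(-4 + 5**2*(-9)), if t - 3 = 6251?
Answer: -35959/31831 ≈ -1.1297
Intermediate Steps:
t = 6254 (t = 3 + 6251 = 6254)
k(L) = 417*L (k(L) = (-26 + 442)*L + L = 416*L + L = 417*L)
c = 107877 (c = 7 - ((-248639 + 6254) + 134515) = 7 - (-242385 + 134515) = 7 - 1*(-107870) = 7 + 107870 = 107877)
c/k(-4 + 5**2*(-9)) = 107877/((417*(-4 + 5**2*(-9)))) = 107877/((417*(-4 + 25*(-9)))) = 107877/((417*(-4 - 225))) = 107877/((417*(-229))) = 107877/(-95493) = 107877*(-1/95493) = -35959/31831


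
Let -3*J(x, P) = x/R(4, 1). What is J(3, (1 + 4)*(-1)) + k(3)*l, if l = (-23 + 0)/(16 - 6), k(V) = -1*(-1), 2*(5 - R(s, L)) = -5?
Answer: -73/30 ≈ -2.4333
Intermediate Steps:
R(s, L) = 15/2 (R(s, L) = 5 - 1/2*(-5) = 5 + 5/2 = 15/2)
k(V) = 1
J(x, P) = -2*x/45 (J(x, P) = -x/(3*15/2) = -x*2/(3*15) = -2*x/45)
l = -23/10 ≈ -2.3000
J(3, (1 + 4)*(-1)) + k(3)*l = -2/45*3 + 1*(-23/10) = -2/15 - 23/10 = -73/30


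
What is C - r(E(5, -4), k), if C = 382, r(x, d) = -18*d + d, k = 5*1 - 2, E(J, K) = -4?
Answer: 433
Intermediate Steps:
k = 3 (k = 5 - 2 = 3)
r(x, d) = -17*d
C - r(E(5, -4), k) = 382 - (-17)*3 = 382 - 1*(-51) = 382 + 51 = 433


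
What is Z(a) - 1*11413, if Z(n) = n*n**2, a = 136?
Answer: 2504043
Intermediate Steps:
Z(n) = n**3
Z(a) - 1*11413 = 136**3 - 1*11413 = 2515456 - 11413 = 2504043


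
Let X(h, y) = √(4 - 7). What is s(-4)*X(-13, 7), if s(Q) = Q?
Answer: -4*I*√3 ≈ -6.9282*I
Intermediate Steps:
X(h, y) = I*√3 (X(h, y) = √(-3) = I*√3)
s(-4)*X(-13, 7) = -4*I*√3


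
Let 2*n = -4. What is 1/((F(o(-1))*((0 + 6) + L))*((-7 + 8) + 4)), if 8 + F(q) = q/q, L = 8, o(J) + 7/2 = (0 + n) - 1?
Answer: -1/490 ≈ -0.0020408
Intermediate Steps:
n = -2 (n = (1/2)*(-4) = -2)
o(J) = -13/2 (o(J) = -7/2 + ((0 - 2) - 1) = -7/2 + (-2 - 1) = -7/2 - 3 = -13/2)
F(q) = -7 (F(q) = -8 + q/q = -8 + 1 = -7)
1/((F(o(-1))*((0 + 6) + L))*((-7 + 8) + 4)) = 1/((-7*((0 + 6) + 8))*((-7 + 8) + 4)) = 1/((-7*(6 + 8))*(1 + 4)) = 1/(-7*14*5) = 1/(-98*5) = 1/(-490) = -1/490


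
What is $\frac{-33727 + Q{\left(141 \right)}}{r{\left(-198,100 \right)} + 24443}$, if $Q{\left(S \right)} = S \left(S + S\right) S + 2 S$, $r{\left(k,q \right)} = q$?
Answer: $\frac{5572997}{24543} \approx 227.07$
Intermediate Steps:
$Q{\left(S \right)} = 2 S + 2 S^{3}$ ($Q{\left(S \right)} = S 2 S S + 2 S = 2 S^{2} S + 2 S = 2 S^{3} + 2 S = 2 S + 2 S^{3}$)
$\frac{-33727 + Q{\left(141 \right)}}{r{\left(-198,100 \right)} + 24443} = \frac{-33727 + 2 \cdot 141 \left(1 + 141^{2}\right)}{100 + 24443} = \frac{-33727 + 2 \cdot 141 \left(1 + 19881\right)}{24543} = \left(-33727 + 2 \cdot 141 \cdot 19882\right) \frac{1}{24543} = \left(-33727 + 5606724\right) \frac{1}{24543} = 5572997 \cdot \frac{1}{24543} = \frac{5572997}{24543}$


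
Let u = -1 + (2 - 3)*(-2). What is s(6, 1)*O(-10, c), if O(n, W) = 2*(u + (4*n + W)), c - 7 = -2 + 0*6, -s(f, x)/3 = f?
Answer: 1224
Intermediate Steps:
s(f, x) = -3*f
c = 5 (c = 7 + (-2 + 0*6) = 7 + (-2 + 0) = 7 - 2 = 5)
u = 1 (u = -1 - 1*(-2) = -1 + 2 = 1)
O(n, W) = 2 + 2*W + 8*n (O(n, W) = 2*(1 + (4*n + W)) = 2*(1 + (W + 4*n)) = 2*(1 + W + 4*n) = 2 + 2*W + 8*n)
s(6, 1)*O(-10, c) = (-3*6)*(2 + 2*5 + 8*(-10)) = -18*(2 + 10 - 80) = -18*(-68) = 1224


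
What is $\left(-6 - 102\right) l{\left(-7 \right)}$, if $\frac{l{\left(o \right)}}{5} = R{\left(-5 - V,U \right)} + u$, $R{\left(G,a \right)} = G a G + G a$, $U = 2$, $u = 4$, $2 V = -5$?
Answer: $-6210$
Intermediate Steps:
$V = - \frac{5}{2}$ ($V = \frac{1}{2} \left(-5\right) = - \frac{5}{2} \approx -2.5$)
$R{\left(G,a \right)} = G a + a G^{2}$ ($R{\left(G,a \right)} = a G^{2} + G a = G a + a G^{2}$)
$l{\left(o \right)} = \frac{115}{2}$ ($l{\left(o \right)} = 5 \left(\left(-5 - - \frac{5}{2}\right) 2 \left(1 - \frac{5}{2}\right) + 4\right) = 5 \left(\left(-5 + \frac{5}{2}\right) 2 \left(1 + \left(-5 + \frac{5}{2}\right)\right) + 4\right) = 5 \left(\left(- \frac{5}{2}\right) 2 \left(1 - \frac{5}{2}\right) + 4\right) = 5 \left(\left(- \frac{5}{2}\right) 2 \left(- \frac{3}{2}\right) + 4\right) = 5 \left(\frac{15}{2} + 4\right) = 5 \cdot \frac{23}{2} = \frac{115}{2}$)
$\left(-6 - 102\right) l{\left(-7 \right)} = \left(-6 - 102\right) \frac{115}{2} = \left(-108\right) \frac{115}{2} = -6210$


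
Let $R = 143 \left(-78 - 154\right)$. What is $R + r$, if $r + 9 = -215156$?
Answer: $-248341$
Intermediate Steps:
$r = -215165$ ($r = -9 - 215156 = -215165$)
$R = -33176$ ($R = 143 \left(-232\right) = -33176$)
$R + r = -33176 - 215165 = -248341$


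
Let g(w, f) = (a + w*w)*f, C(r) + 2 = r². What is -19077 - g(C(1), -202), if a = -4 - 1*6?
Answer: -20895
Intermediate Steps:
a = -10 (a = -4 - 6 = -10)
C(r) = -2 + r²
g(w, f) = f*(-10 + w²) (g(w, f) = (-10 + w*w)*f = (-10 + w²)*f = f*(-10 + w²))
-19077 - g(C(1), -202) = -19077 - (-202)*(-10 + (-2 + 1²)²) = -19077 - (-202)*(-10 + (-2 + 1)²) = -19077 - (-202)*(-10 + (-1)²) = -19077 - (-202)*(-10 + 1) = -19077 - (-202)*(-9) = -19077 - 1*1818 = -19077 - 1818 = -20895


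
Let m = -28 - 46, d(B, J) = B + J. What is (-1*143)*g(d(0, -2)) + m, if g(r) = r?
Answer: 212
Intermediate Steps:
m = -74
(-1*143)*g(d(0, -2)) + m = (-1*143)*(0 - 2) - 74 = -143*(-2) - 74 = 286 - 74 = 212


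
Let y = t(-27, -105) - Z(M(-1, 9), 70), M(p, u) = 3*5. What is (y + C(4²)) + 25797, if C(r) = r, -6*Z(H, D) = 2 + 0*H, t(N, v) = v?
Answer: 77125/3 ≈ 25708.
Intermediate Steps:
M(p, u) = 15
Z(H, D) = -⅓ (Z(H, D) = -(2 + 0*H)/6 = -(2 + 0)/6 = -⅙*2 = -⅓)
y = -314/3 (y = -105 - 1*(-⅓) = -105 + ⅓ = -314/3 ≈ -104.67)
(y + C(4²)) + 25797 = (-314/3 + 4²) + 25797 = (-314/3 + 16) + 25797 = -266/3 + 25797 = 77125/3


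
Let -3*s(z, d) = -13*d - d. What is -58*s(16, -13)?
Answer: 10556/3 ≈ 3518.7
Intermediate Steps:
s(z, d) = 14*d/3 (s(z, d) = -(-13*d - d)/3 = -(-14)*d/3 = 14*d/3)
-58*s(16, -13) = -812*(-13)/3 = -58*(-182/3) = 10556/3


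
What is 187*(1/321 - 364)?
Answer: -21849641/321 ≈ -68067.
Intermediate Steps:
187*(1/321 - 364) = 187*(-116843/321) = -21849641/321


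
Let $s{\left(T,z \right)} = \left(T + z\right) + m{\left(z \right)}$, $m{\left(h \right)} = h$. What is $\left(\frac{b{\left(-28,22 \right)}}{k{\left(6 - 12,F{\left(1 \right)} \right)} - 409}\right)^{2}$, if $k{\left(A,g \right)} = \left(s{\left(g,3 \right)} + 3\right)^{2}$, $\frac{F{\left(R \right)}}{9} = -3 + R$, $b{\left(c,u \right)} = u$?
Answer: $\frac{121}{26896} \approx 0.0044988$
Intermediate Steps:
$s{\left(T,z \right)} = T + 2 z$ ($s{\left(T,z \right)} = \left(T + z\right) + z = T + 2 z$)
$F{\left(R \right)} = -27 + 9 R$ ($F{\left(R \right)} = 9 \left(-3 + R\right) = -27 + 9 R$)
$k{\left(A,g \right)} = \left(9 + g\right)^{2}$ ($k{\left(A,g \right)} = \left(\left(g + 2 \cdot 3\right) + 3\right)^{2} = \left(\left(g + 6\right) + 3\right)^{2} = \left(\left(6 + g\right) + 3\right)^{2} = \left(9 + g\right)^{2}$)
$\left(\frac{b{\left(-28,22 \right)}}{k{\left(6 - 12,F{\left(1 \right)} \right)} - 409}\right)^{2} = \left(\frac{22}{\left(9 + \left(-27 + 9 \cdot 1\right)\right)^{2} - 409}\right)^{2} = \left(\frac{22}{\left(9 + \left(-27 + 9\right)\right)^{2} - 409}\right)^{2} = \left(\frac{22}{\left(9 - 18\right)^{2} - 409}\right)^{2} = \left(\frac{22}{\left(-9\right)^{2} - 409}\right)^{2} = \left(\frac{22}{81 - 409}\right)^{2} = \left(\frac{22}{-328}\right)^{2} = \left(22 \left(- \frac{1}{328}\right)\right)^{2} = \left(- \frac{11}{164}\right)^{2} = \frac{121}{26896}$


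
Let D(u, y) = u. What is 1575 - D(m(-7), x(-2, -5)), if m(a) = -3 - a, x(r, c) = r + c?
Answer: 1571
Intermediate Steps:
x(r, c) = c + r
1575 - D(m(-7), x(-2, -5)) = 1575 - (-3 - 1*(-7)) = 1575 - (-3 + 7) = 1575 - 1*4 = 1575 - 4 = 1571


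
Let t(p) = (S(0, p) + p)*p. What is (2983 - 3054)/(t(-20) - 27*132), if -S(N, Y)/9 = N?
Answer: 71/3164 ≈ 0.022440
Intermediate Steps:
S(N, Y) = -9*N
t(p) = p² (t(p) = (-9*0 + p)*p = (0 + p)*p = p*p = p²)
(2983 - 3054)/(t(-20) - 27*132) = (2983 - 3054)/((-20)² - 27*132) = -71/(400 - 3564) = -71/(-3164) = -71*(-1/3164) = 71/3164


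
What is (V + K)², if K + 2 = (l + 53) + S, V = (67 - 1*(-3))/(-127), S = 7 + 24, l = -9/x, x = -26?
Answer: 72946987569/10903204 ≈ 6690.4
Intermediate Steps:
l = 9/26 (l = -9/(-26) = -9*(-1/26) = 9/26 ≈ 0.34615)
S = 31
V = -70/127 (V = (67 + 3)*(-1/127) = 70*(-1/127) = -70/127 ≈ -0.55118)
K = 2141/26 (K = -2 + ((9/26 + 53) + 31) = -2 + (1387/26 + 31) = -2 + 2193/26 = 2141/26 ≈ 82.346)
(V + K)² = (-70/127 + 2141/26)² = (270087/3302)² = 72946987569/10903204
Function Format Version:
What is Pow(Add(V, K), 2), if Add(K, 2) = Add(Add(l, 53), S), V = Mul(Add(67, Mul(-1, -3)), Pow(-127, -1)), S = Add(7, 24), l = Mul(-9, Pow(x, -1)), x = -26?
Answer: Rational(72946987569, 10903204) ≈ 6690.4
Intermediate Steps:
l = Rational(9, 26) (l = Mul(-9, Pow(-26, -1)) = Mul(-9, Rational(-1, 26)) = Rational(9, 26) ≈ 0.34615)
S = 31
V = Rational(-70, 127) (V = Mul(Add(67, 3), Rational(-1, 127)) = Mul(70, Rational(-1, 127)) = Rational(-70, 127) ≈ -0.55118)
K = Rational(2141, 26) (K = Add(-2, Add(Add(Rational(9, 26), 53), 31)) = Add(-2, Add(Rational(1387, 26), 31)) = Add(-2, Rational(2193, 26)) = Rational(2141, 26) ≈ 82.346)
Pow(Add(V, K), 2) = Pow(Add(Rational(-70, 127), Rational(2141, 26)), 2) = Pow(Rational(270087, 3302), 2) = Rational(72946987569, 10903204)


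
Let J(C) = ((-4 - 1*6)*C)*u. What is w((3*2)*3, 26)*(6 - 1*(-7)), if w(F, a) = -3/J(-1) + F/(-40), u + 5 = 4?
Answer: -39/20 ≈ -1.9500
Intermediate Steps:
u = -1 (u = -5 + 4 = -1)
J(C) = 10*C (J(C) = ((-4 - 1*6)*C)*(-1) = ((-4 - 6)*C)*(-1) = -10*C*(-1) = 10*C)
w(F, a) = 3/10 - F/40 (w(F, a) = -3/(10*(-1)) + F/(-40) = -3/(-10) + F*(-1/40) = -3*(-⅒) - F/40 = 3/10 - F/40)
w((3*2)*3, 26)*(6 - 1*(-7)) = (3/10 - 3*2*3/40)*(6 - 1*(-7)) = (3/10 - 3*3/20)*(6 + 7) = (3/10 - 1/40*18)*13 = (3/10 - 9/20)*13 = -3/20*13 = -39/20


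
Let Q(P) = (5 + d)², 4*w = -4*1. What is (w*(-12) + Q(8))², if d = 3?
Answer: 5776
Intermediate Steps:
w = -1 (w = (-4*1)/4 = (¼)*(-4) = -1)
Q(P) = 64 (Q(P) = (5 + 3)² = 8² = 64)
(w*(-12) + Q(8))² = (-1*(-12) + 64)² = (12 + 64)² = 76² = 5776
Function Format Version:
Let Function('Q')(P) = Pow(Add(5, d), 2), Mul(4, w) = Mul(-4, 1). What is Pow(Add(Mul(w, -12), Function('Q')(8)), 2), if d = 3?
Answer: 5776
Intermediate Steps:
w = -1 (w = Mul(Rational(1, 4), Mul(-4, 1)) = Mul(Rational(1, 4), -4) = -1)
Function('Q')(P) = 64 (Function('Q')(P) = Pow(Add(5, 3), 2) = Pow(8, 2) = 64)
Pow(Add(Mul(w, -12), Function('Q')(8)), 2) = Pow(Add(Mul(-1, -12), 64), 2) = Pow(Add(12, 64), 2) = Pow(76, 2) = 5776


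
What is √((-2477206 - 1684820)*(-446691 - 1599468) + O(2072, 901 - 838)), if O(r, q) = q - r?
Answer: 5*√340646678245 ≈ 2.9182e+6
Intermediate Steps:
√((-2477206 - 1684820)*(-446691 - 1599468) + O(2072, 901 - 838)) = √((-2477206 - 1684820)*(-446691 - 1599468) + ((901 - 838) - 1*2072)) = √(-4162026*(-2046159) + (63 - 2072)) = √(8516166958134 - 2009) = √8516166956125 = 5*√340646678245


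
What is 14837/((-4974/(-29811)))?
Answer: 147435269/1658 ≈ 88924.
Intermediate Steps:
14837/((-4974/(-29811))) = 14837/((-4974*(-1/29811))) = 14837/(1658/9937) = 14837*(9937/1658) = 147435269/1658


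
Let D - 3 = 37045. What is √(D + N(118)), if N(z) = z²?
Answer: 2*√12743 ≈ 225.77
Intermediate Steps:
D = 37048 (D = 3 + 37045 = 37048)
√(D + N(118)) = √(37048 + 118²) = √(37048 + 13924) = √50972 = 2*√12743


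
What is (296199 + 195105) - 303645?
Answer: 187659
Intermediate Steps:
(296199 + 195105) - 303645 = 491304 - 303645 = 187659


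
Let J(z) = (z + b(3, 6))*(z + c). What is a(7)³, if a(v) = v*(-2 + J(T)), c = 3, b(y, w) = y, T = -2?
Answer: -343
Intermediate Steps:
J(z) = (3 + z)² (J(z) = (z + 3)*(z + 3) = (3 + z)*(3 + z) = (3 + z)²)
a(v) = -v (a(v) = v*(-2 + (9 + (-2)² + 6*(-2))) = v*(-2 + (9 + 4 - 12)) = v*(-2 + 1) = v*(-1) = -v)
a(7)³ = (-1*7)³ = (-7)³ = -343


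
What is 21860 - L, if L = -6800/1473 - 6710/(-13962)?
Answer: 74943064355/3427671 ≈ 21864.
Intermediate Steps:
L = -14176295/3427671 (L = -6800*1/1473 - 6710*(-1/13962) = -6800/1473 + 3355/6981 = -14176295/3427671 ≈ -4.1358)
21860 - L = 21860 - 1*(-14176295/3427671) = 21860 + 14176295/3427671 = 74943064355/3427671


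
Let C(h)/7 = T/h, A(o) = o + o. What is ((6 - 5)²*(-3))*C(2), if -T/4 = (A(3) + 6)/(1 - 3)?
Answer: -252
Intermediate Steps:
A(o) = 2*o
T = 24 (T = -4*(2*3 + 6)/(1 - 3) = -4*(6 + 6)/(-2) = -48*(-1)/2 = -4*(-6) = 24)
C(h) = 168/h (C(h) = 7*(24/h) = 168/h)
((6 - 5)²*(-3))*C(2) = ((6 - 5)²*(-3))*(168/2) = (1²*(-3))*(168*(½)) = (1*(-3))*84 = -3*84 = -252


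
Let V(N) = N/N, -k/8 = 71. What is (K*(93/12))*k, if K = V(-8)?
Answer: -4402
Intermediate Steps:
k = -568 (k = -8*71 = -568)
V(N) = 1
K = 1
(K*(93/12))*k = (1*(93/12))*(-568) = (1*(93*(1/12)))*(-568) = (1*(31/4))*(-568) = (31/4)*(-568) = -4402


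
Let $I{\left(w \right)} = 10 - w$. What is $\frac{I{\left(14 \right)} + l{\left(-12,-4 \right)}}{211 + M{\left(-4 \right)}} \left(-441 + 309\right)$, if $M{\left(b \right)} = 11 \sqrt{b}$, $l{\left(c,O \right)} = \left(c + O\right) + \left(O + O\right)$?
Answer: $\frac{779856}{45005} - \frac{81312 i}{45005} \approx 17.328 - 1.8067 i$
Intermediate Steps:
$l{\left(c,O \right)} = c + 3 O$ ($l{\left(c,O \right)} = \left(O + c\right) + 2 O = c + 3 O$)
$\frac{I{\left(14 \right)} + l{\left(-12,-4 \right)}}{211 + M{\left(-4 \right)}} \left(-441 + 309\right) = \frac{\left(10 - 14\right) + \left(-12 + 3 \left(-4\right)\right)}{211 + 11 \sqrt{-4}} \left(-441 + 309\right) = \frac{\left(10 - 14\right) - 24}{211 + 11 \cdot 2 i} \left(-132\right) = \frac{-4 - 24}{211 + 22 i} \left(-132\right) = - 28 \frac{211 - 22 i}{45005} \left(-132\right) = - \frac{28 \left(211 - 22 i\right)}{45005} \left(-132\right) = \frac{3696 \left(211 - 22 i\right)}{45005}$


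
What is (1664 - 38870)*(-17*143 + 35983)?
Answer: -1248335712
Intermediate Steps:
(1664 - 38870)*(-17*143 + 35983) = -37206*(-2431 + 35983) = -37206*33552 = -1248335712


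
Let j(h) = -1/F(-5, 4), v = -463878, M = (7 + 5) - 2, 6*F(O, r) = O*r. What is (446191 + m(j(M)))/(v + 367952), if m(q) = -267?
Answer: -222962/47963 ≈ -4.6486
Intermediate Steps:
F(O, r) = O*r/6 (F(O, r) = (O*r)/6 = O*r/6)
M = 10 (M = 12 - 2 = 10)
j(h) = 3/10 (j(h) = -1/((⅙)*(-5)*4) = -1/(-10/3) = -1*(-3/10) = 3/10)
(446191 + m(j(M)))/(v + 367952) = (446191 - 267)/(-463878 + 367952) = 445924/(-95926) = 445924*(-1/95926) = -222962/47963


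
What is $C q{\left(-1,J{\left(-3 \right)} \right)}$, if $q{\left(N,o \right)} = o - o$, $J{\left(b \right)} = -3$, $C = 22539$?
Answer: $0$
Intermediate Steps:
$q{\left(N,o \right)} = 0$
$C q{\left(-1,J{\left(-3 \right)} \right)} = 22539 \cdot 0 = 0$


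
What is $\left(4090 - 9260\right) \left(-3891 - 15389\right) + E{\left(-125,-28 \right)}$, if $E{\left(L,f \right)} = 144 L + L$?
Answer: $99659475$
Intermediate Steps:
$E{\left(L,f \right)} = 145 L$
$\left(4090 - 9260\right) \left(-3891 - 15389\right) + E{\left(-125,-28 \right)} = \left(4090 - 9260\right) \left(-3891 - 15389\right) + 145 \left(-125\right) = \left(-5170\right) \left(-19280\right) - 18125 = 99677600 - 18125 = 99659475$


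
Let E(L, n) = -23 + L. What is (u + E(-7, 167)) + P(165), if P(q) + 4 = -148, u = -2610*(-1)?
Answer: 2428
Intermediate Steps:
u = 2610
P(q) = -152 (P(q) = -4 - 148 = -152)
(u + E(-7, 167)) + P(165) = (2610 + (-23 - 7)) - 152 = (2610 - 30) - 152 = 2580 - 152 = 2428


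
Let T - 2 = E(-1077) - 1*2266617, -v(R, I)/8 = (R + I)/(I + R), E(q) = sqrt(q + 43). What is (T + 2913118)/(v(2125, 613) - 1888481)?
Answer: -646503/1888489 - I*sqrt(1034)/1888489 ≈ -0.34234 - 1.7027e-5*I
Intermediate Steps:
E(q) = sqrt(43 + q)
v(R, I) = -8 (v(R, I) = -8*(R + I)/(I + R) = -8*(I + R)/(I + R) = -8*1 = -8)
T = -2266615 + I*sqrt(1034) (T = 2 + (sqrt(43 - 1077) - 1*2266617) = 2 + (sqrt(-1034) - 2266617) = 2 + (I*sqrt(1034) - 2266617) = 2 + (-2266617 + I*sqrt(1034)) = -2266615 + I*sqrt(1034) ≈ -2.2666e+6 + 32.156*I)
(T + 2913118)/(v(2125, 613) - 1888481) = ((-2266615 + I*sqrt(1034)) + 2913118)/(-8 - 1888481) = (646503 + I*sqrt(1034))/(-1888489) = (646503 + I*sqrt(1034))*(-1/1888489) = -646503/1888489 - I*sqrt(1034)/1888489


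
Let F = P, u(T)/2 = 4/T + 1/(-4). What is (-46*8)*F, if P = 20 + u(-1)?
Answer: -4232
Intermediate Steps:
u(T) = -1/2 + 8/T (u(T) = 2*(4/T + 1/(-4)) = 2*(4/T + 1*(-1/4)) = 2*(4/T - 1/4) = 2*(-1/4 + 4/T) = -1/2 + 8/T)
P = 23/2 (P = 20 + (1/2)*(16 - 1*(-1))/(-1) = 20 + (1/2)*(-1)*(16 + 1) = 20 + (1/2)*(-1)*17 = 20 - 17/2 = 23/2 ≈ 11.500)
F = 23/2 ≈ 11.500
(-46*8)*F = -46*8*(23/2) = -368*23/2 = -4232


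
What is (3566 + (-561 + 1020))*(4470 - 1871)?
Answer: 10460975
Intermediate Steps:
(3566 + (-561 + 1020))*(4470 - 1871) = (3566 + 459)*2599 = 4025*2599 = 10460975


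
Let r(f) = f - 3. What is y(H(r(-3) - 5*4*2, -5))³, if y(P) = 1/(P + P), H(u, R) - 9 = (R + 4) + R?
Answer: 1/216 ≈ 0.0046296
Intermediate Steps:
r(f) = -3 + f
H(u, R) = 13 + 2*R (H(u, R) = 9 + ((R + 4) + R) = 9 + ((4 + R) + R) = 9 + (4 + 2*R) = 13 + 2*R)
y(P) = 1/(2*P)
y(H(r(-3) - 5*4*2, -5))³ = (1/(2*(13 + 2*(-5))))³ = (1/(2*(13 - 10)))³ = ((½)/3)³ = ((½)*(⅓))³ = (⅙)³ = 1/216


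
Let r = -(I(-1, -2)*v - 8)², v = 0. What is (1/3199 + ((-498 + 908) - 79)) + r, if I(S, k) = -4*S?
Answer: 854134/3199 ≈ 267.00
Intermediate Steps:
r = -64 (r = -(-4*(-1)*0 - 8)² = -(4*0 - 8)² = -(0 - 8)² = -1*(-8)² = -1*64 = -64)
(1/3199 + ((-498 + 908) - 79)) + r = (1/3199 + ((-498 + 908) - 79)) - 64 = (1/3199 + (410 - 79)) - 64 = (1/3199 + 331) - 64 = 1058870/3199 - 64 = 854134/3199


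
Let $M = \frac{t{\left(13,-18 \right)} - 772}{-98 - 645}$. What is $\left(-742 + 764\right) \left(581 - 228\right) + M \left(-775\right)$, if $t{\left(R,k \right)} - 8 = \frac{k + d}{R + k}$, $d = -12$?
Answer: $\frac{5182688}{743} \approx 6975.4$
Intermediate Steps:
$t{\left(R,k \right)} = 8 + \frac{-12 + k}{R + k}$ ($t{\left(R,k \right)} = 8 + \frac{k - 12}{R + k} = 8 + \frac{-12 + k}{R + k}$)
$M = \frac{758}{743}$ ($M = \frac{\frac{-12 + 8 \cdot 13 + 9 \left(-18\right)}{13 - 18} - 772}{-98 - 645} = \frac{\frac{-12 + 104 - 162}{-5} - 772}{-743} = \left(\left(- \frac{1}{5}\right) \left(-70\right) - 772\right) \left(- \frac{1}{743}\right) = \left(14 - 772\right) \left(- \frac{1}{743}\right) = \left(-758\right) \left(- \frac{1}{743}\right) = \frac{758}{743} \approx 1.0202$)
$\left(-742 + 764\right) \left(581 - 228\right) + M \left(-775\right) = \left(-742 + 764\right) \left(581 - 228\right) + \frac{758}{743} \left(-775\right) = 22 \cdot 353 - \frac{587450}{743} = 7766 - \frac{587450}{743} = \frac{5182688}{743}$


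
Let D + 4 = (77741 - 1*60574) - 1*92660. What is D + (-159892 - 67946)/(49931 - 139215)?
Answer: -259247935/3434 ≈ -75495.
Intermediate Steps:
D = -75497 (D = -4 + ((77741 - 1*60574) - 1*92660) = -4 + ((77741 - 60574) - 92660) = -4 + (17167 - 92660) = -4 - 75493 = -75497)
D + (-159892 - 67946)/(49931 - 139215) = -75497 + (-159892 - 67946)/(49931 - 139215) = -75497 - 227838/(-89284) = -75497 - 227838*(-1/89284) = -75497 + 8763/3434 = -259247935/3434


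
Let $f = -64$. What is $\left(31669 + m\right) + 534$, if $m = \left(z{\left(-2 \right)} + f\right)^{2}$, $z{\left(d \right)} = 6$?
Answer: $35567$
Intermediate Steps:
$m = 3364$ ($m = \left(6 - 64\right)^{2} = \left(-58\right)^{2} = 3364$)
$\left(31669 + m\right) + 534 = \left(31669 + 3364\right) + 534 = 35033 + 534 = 35567$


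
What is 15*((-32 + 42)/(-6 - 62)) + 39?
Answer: 1251/34 ≈ 36.794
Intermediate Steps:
15*((-32 + 42)/(-6 - 62)) + 39 = 15*(10/(-68)) + 39 = 15*(10*(-1/68)) + 39 = 15*(-5/34) + 39 = -75/34 + 39 = 1251/34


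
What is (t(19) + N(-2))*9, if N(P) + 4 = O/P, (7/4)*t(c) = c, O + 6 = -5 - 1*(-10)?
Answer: 927/14 ≈ 66.214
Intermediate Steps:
O = -1 (O = -6 + (-5 - 1*(-10)) = -6 + (-5 + 10) = -6 + 5 = -1)
t(c) = 4*c/7
N(P) = -4 - 1/P
(t(19) + N(-2))*9 = ((4/7)*19 + (-4 - 1/(-2)))*9 = (76/7 + (-4 - 1*(-1/2)))*9 = (76/7 + (-4 + 1/2))*9 = (76/7 - 7/2)*9 = (103/14)*9 = 927/14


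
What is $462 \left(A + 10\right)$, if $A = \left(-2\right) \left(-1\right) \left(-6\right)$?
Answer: $-924$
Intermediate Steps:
$A = -12$ ($A = 2 \left(-6\right) = -12$)
$462 \left(A + 10\right) = 462 \left(-12 + 10\right) = 462 \left(-2\right) = -924$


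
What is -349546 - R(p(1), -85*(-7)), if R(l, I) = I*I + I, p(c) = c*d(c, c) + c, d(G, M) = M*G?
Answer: -704166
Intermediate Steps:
d(G, M) = G*M
p(c) = c + c³ (p(c) = c*(c*c) + c = c*c² + c = c³ + c = c + c³)
R(l, I) = I + I² (R(l, I) = I² + I = I + I²)
-349546 - R(p(1), -85*(-7)) = -349546 - (-85*(-7))*(1 - 85*(-7)) = -349546 - 595*(1 + 595) = -349546 - 595*596 = -349546 - 1*354620 = -349546 - 354620 = -704166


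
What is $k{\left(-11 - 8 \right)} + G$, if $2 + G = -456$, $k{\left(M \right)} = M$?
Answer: $-477$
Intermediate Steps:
$G = -458$ ($G = -2 - 456 = -458$)
$k{\left(-11 - 8 \right)} + G = \left(-11 - 8\right) - 458 = -19 - 458 = -477$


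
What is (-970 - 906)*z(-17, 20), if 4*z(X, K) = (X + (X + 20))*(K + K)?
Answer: 262640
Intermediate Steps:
z(X, K) = K*(20 + 2*X)/2 (z(X, K) = ((X + (X + 20))*(K + K))/4 = ((X + (20 + X))*(2*K))/4 = ((20 + 2*X)*(2*K))/4 = (2*K*(20 + 2*X))/4 = K*(20 + 2*X)/2)
(-970 - 906)*z(-17, 20) = (-970 - 906)*(20*(10 - 17)) = -37520*(-7) = -1876*(-140) = 262640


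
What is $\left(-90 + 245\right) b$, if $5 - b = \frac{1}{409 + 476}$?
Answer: $\frac{137144}{177} \approx 774.83$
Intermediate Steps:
$b = \frac{4424}{885}$ ($b = 5 - \frac{1}{409 + 476} = 5 - \frac{1}{885} = \frac{4424}{885} \approx 4.9989$)
$\left(-90 + 245\right) b = \left(-90 + 245\right) \frac{4424}{885} = 155 \cdot \frac{4424}{885} = \frac{137144}{177}$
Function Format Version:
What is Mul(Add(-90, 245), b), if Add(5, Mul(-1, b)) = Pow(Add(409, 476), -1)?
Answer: Rational(137144, 177) ≈ 774.83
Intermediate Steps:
b = Rational(4424, 885) (b = Add(5, Mul(-1, Pow(Add(409, 476), -1))) = Add(5, Mul(-1, Pow(885, -1))) = Add(5, Mul(-1, Rational(1, 885))) = Add(5, Rational(-1, 885)) = Rational(4424, 885) ≈ 4.9989)
Mul(Add(-90, 245), b) = Mul(Add(-90, 245), Rational(4424, 885)) = Mul(155, Rational(4424, 885)) = Rational(137144, 177)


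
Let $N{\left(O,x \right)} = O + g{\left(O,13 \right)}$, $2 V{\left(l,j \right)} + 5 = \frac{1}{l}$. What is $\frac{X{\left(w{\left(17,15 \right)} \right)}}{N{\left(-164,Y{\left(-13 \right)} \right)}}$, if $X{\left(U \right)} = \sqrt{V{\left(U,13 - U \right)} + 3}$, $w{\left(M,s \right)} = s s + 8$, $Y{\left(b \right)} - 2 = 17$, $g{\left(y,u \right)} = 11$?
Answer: $- \frac{\sqrt{3029}}{11883} \approx -0.0046315$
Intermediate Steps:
$Y{\left(b \right)} = 19$ ($Y{\left(b \right)} = 2 + 17 = 19$)
$V{\left(l,j \right)} = - \frac{5}{2} + \frac{1}{2 l}$
$w{\left(M,s \right)} = 8 + s^{2}$ ($w{\left(M,s \right)} = s^{2} + 8 = 8 + s^{2}$)
$N{\left(O,x \right)} = 11 + O$ ($N{\left(O,x \right)} = O + 11 = 11 + O$)
$X{\left(U \right)} = \sqrt{3 + \frac{1 - 5 U}{2 U}}$ ($X{\left(U \right)} = \sqrt{\frac{1 - 5 U}{2 U} + 3} = \sqrt{3 + \frac{1 - 5 U}{2 U}}$)
$\frac{X{\left(w{\left(17,15 \right)} \right)}}{N{\left(-164,Y{\left(-13 \right)} \right)}} = \frac{\frac{1}{2} \sqrt{2} \sqrt{\frac{1 + \left(8 + 15^{2}\right)}{8 + 15^{2}}}}{11 - 164} = \frac{\frac{1}{2} \sqrt{2} \sqrt{\frac{1 + \left(8 + 225\right)}{8 + 225}}}{-153} = \frac{\sqrt{2} \sqrt{\frac{1 + 233}{233}}}{2} \left(- \frac{1}{153}\right) = \frac{\sqrt{2} \sqrt{\frac{1}{233} \cdot 234}}{2} \left(- \frac{1}{153}\right) = \frac{\sqrt{2} \sqrt{\frac{234}{233}}}{2} \left(- \frac{1}{153}\right) = \frac{\sqrt{2} \frac{3 \sqrt{6058}}{233}}{2} \left(- \frac{1}{153}\right) = \frac{3 \sqrt{3029}}{233} \left(- \frac{1}{153}\right) = - \frac{\sqrt{3029}}{11883}$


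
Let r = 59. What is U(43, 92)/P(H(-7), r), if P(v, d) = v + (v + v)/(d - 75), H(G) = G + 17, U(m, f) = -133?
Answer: -76/5 ≈ -15.200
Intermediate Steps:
H(G) = 17 + G
P(v, d) = v + 2*v/(-75 + d) (P(v, d) = v + (2*v)/(-75 + d) = v + 2*v/(-75 + d))
U(43, 92)/P(H(-7), r) = -133*(-75 + 59)/((-73 + 59)*(17 - 7)) = -133/(10*(-14)/(-16)) = -133/(10*(-1/16)*(-14)) = -133/35/4 = -133*4/35 = -76/5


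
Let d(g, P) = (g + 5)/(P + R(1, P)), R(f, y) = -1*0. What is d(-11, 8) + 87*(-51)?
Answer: -17751/4 ≈ -4437.8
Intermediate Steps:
R(f, y) = 0
d(g, P) = (5 + g)/P (d(g, P) = (g + 5)/(P + 0) = (5 + g)/P)
d(-11, 8) + 87*(-51) = (5 - 11)/8 + 87*(-51) = (⅛)*(-6) - 4437 = -¾ - 4437 = -17751/4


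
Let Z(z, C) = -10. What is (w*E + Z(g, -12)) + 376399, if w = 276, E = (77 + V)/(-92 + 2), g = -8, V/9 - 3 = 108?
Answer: 5596339/15 ≈ 3.7309e+5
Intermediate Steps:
V = 999 (V = 27 + 9*108 = 27 + 972 = 999)
E = -538/45 (E = (77 + 999)/(-92 + 2) = 1076/(-90) = 1076*(-1/90) = -538/45 ≈ -11.956)
(w*E + Z(g, -12)) + 376399 = (276*(-538/45) - 10) + 376399 = (-49496/15 - 10) + 376399 = -49646/15 + 376399 = 5596339/15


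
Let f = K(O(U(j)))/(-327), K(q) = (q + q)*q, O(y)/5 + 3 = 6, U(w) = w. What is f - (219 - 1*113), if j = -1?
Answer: -11704/109 ≈ -107.38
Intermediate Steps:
O(y) = 15 (O(y) = -15 + 5*6 = -15 + 30 = 15)
K(q) = 2*q² (K(q) = (2*q)*q = 2*q²)
f = -150/109 (f = (2*15²)/(-327) = (2*225)*(-1/327) = 450*(-1/327) = -150/109 ≈ -1.3761)
f - (219 - 1*113) = -150/109 - (219 - 1*113) = -150/109 - (219 - 113) = -150/109 - 1*106 = -150/109 - 106 = -11704/109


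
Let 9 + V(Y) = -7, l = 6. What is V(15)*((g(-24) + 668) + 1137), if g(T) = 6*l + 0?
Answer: -29456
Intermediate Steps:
g(T) = 36 (g(T) = 6*6 + 0 = 36 + 0 = 36)
V(Y) = -16 (V(Y) = -9 - 7 = -16)
V(15)*((g(-24) + 668) + 1137) = -16*((36 + 668) + 1137) = -16*(704 + 1137) = -16*1841 = -29456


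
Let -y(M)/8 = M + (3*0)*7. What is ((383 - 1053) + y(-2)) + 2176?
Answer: 1522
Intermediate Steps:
y(M) = -8*M (y(M) = -8*(M + (3*0)*7) = -8*(M + 0*7) = -8*(M + 0) = -8*M)
((383 - 1053) + y(-2)) + 2176 = ((383 - 1053) - 8*(-2)) + 2176 = (-670 + 16) + 2176 = -654 + 2176 = 1522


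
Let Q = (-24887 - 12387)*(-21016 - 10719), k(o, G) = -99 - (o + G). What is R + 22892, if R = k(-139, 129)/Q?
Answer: 27078726807791/1182890390 ≈ 22892.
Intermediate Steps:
k(o, G) = -99 - G - o (k(o, G) = -99 - (G + o) = -99 + (-G - o) = -99 - G - o)
Q = 1182890390 (Q = -37274*(-31735) = 1182890390)
R = -89/1182890390 (R = (-99 - 1*129 - 1*(-139))/1182890390 = (-99 - 129 + 139)*(1/1182890390) = -89*1/1182890390 = -89/1182890390 ≈ -7.5239e-8)
R + 22892 = -89/1182890390 + 22892 = 27078726807791/1182890390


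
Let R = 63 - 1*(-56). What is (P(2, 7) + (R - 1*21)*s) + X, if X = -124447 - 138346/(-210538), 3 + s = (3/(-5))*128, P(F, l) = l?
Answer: -69614254373/526345 ≈ -1.3226e+5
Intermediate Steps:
R = 119 (R = 63 + 56 = 119)
s = -399/5 (s = -3 + (3/(-5))*128 = -3 + (3*(-⅕))*128 = -3 - ⅗*128 = -3 - 384/5 = -399/5 ≈ -79.800)
X = -13100342070/105269 (X = -124447 - 138346*(-1)/210538 = -124447 - 1*(-69173/105269) = -124447 + 69173/105269 = -13100342070/105269 ≈ -1.2445e+5)
(P(2, 7) + (R - 1*21)*s) + X = (7 + (119 - 1*21)*(-399/5)) - 13100342070/105269 = (7 + (119 - 21)*(-399/5)) - 13100342070/105269 = (7 + 98*(-399/5)) - 13100342070/105269 = (7 - 39102/5) - 13100342070/105269 = -39067/5 - 13100342070/105269 = -69614254373/526345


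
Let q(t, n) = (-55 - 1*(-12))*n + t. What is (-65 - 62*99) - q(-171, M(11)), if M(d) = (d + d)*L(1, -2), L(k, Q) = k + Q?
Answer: -6978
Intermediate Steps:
L(k, Q) = Q + k
M(d) = -2*d (M(d) = (d + d)*(-2 + 1) = (2*d)*(-1) = -2*d)
q(t, n) = t - 43*n (q(t, n) = (-55 + 12)*n + t = -43*n + t = t - 43*n)
(-65 - 62*99) - q(-171, M(11)) = (-65 - 62*99) - (-171 - (-86)*11) = (-65 - 6138) - (-171 - 43*(-22)) = -6203 - (-171 + 946) = -6203 - 1*775 = -6203 - 775 = -6978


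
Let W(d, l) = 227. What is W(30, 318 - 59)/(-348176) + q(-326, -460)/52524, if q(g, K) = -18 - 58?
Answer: -9596081/4571899056 ≈ -0.0020989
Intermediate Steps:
q(g, K) = -76
W(30, 318 - 59)/(-348176) + q(-326, -460)/52524 = 227/(-348176) - 76/52524 = 227*(-1/348176) - 76*1/52524 = -227/348176 - 19/13131 = -9596081/4571899056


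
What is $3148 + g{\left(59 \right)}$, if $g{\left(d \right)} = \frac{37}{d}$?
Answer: $\frac{185769}{59} \approx 3148.6$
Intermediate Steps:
$3148 + g{\left(59 \right)} = 3148 + \frac{37}{59} = \frac{185769}{59}$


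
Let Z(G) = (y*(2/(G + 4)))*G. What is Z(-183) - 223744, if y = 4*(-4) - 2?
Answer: -40056764/179 ≈ -2.2378e+5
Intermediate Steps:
y = -18 (y = -16 - 2 = -18)
Z(G) = -36*G/(4 + G) (Z(G) = (-36/(G + 4))*G = (-36/(4 + G))*G = -36*G/(4 + G))
Z(-183) - 223744 = -36*(-183)/(4 - 183) - 223744 = -36*(-183)/(-179) - 223744 = -36*(-183)*(-1/179) - 223744 = -6588/179 - 223744 = -40056764/179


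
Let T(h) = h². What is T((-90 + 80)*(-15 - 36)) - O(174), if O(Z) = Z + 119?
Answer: 259807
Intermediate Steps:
O(Z) = 119 + Z
T((-90 + 80)*(-15 - 36)) - O(174) = ((-90 + 80)*(-15 - 36))² - (119 + 174) = (-10*(-51))² - 1*293 = 510² - 293 = 260100 - 293 = 259807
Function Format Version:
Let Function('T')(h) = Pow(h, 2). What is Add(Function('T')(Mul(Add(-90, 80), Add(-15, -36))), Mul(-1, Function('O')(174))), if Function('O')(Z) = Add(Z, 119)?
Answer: 259807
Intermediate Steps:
Function('O')(Z) = Add(119, Z)
Add(Function('T')(Mul(Add(-90, 80), Add(-15, -36))), Mul(-1, Function('O')(174))) = Add(Pow(Mul(Add(-90, 80), Add(-15, -36)), 2), Mul(-1, Add(119, 174))) = Add(Pow(Mul(-10, -51), 2), Mul(-1, 293)) = Add(Pow(510, 2), -293) = Add(260100, -293) = 259807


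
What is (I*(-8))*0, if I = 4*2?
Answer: 0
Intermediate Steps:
I = 8
(I*(-8))*0 = (8*(-8))*0 = -64*0 = 0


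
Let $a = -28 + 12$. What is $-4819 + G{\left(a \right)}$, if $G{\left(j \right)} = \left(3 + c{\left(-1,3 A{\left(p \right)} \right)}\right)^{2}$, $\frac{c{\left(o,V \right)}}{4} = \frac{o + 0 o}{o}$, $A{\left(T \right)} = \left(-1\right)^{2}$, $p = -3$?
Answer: $-4770$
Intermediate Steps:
$a = -16$
$A{\left(T \right)} = 1$
$c{\left(o,V \right)} = 4$ ($c{\left(o,V \right)} = 4 \frac{o + 0 o}{o} = 4 \frac{o + 0}{o} = 4 \frac{o}{o} = 4 \cdot 1 = 4$)
$G{\left(j \right)} = 49$ ($G{\left(j \right)} = \left(3 + 4\right)^{2} = 7^{2} = 49$)
$-4819 + G{\left(a \right)} = -4819 + 49 = -4770$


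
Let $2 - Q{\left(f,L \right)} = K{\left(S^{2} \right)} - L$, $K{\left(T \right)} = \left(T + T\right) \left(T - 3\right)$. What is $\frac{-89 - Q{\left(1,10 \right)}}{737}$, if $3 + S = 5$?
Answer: $- \frac{93}{737} \approx -0.12619$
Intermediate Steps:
$S = 2$ ($S = -3 + 5 = 2$)
$K{\left(T \right)} = 2 T \left(-3 + T\right)$
$Q{\left(f,L \right)} = -6 + L$ ($Q{\left(f,L \right)} = 2 - \left(2 \cdot 2^{2} \left(-3 + 2^{2}\right) - L\right) = 2 - \left(2 \cdot 4 \left(-3 + 4\right) - L\right) = 2 - \left(2 \cdot 4 \cdot 1 - L\right) = 2 - \left(8 - L\right) = 2 + \left(-8 + L\right) = -6 + L$)
$\frac{-89 - Q{\left(1,10 \right)}}{737} = \frac{-89 - \left(-6 + 10\right)}{737} = \left(-89 - 4\right) \frac{1}{737} = \left(-93\right) \frac{1}{737} = - \frac{93}{737}$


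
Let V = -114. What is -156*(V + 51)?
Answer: 9828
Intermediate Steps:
-156*(V + 51) = -156*(-114 + 51) = -156*(-63) = 9828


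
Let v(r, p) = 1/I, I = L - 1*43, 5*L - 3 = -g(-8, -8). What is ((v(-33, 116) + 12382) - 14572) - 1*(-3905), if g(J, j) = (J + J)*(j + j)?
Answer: 802615/468 ≈ 1715.0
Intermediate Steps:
g(J, j) = 4*J*j (g(J, j) = (2*J)*(2*j) = 4*J*j)
L = -253/5 (L = 3/5 + (-4*(-8)*(-8))/5 = 3/5 + (-1*256)/5 = 3/5 + (1/5)*(-256) = 3/5 - 256/5 = -253/5 ≈ -50.600)
I = -468/5 (I = -253/5 - 1*43 = -253/5 - 43 = -468/5 ≈ -93.600)
v(r, p) = -5/468 (v(r, p) = 1/(-468/5) = -5/468)
((v(-33, 116) + 12382) - 14572) - 1*(-3905) = ((-5/468 + 12382) - 14572) - 1*(-3905) = (5794771/468 - 14572) + 3905 = -1024925/468 + 3905 = 802615/468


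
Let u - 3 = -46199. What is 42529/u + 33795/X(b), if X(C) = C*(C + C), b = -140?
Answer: -5297149/90544160 ≈ -0.058504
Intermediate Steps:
u = -46196 (u = 3 - 46199 = -46196)
X(C) = 2*C**2 (X(C) = C*(2*C) = 2*C**2)
42529/u + 33795/X(b) = 42529/(-46196) + 33795/((2*(-140)**2)) = 42529*(-1/46196) + 33795/((2*19600)) = -42529/46196 + 33795/39200 = -42529/46196 + 33795*(1/39200) = -42529/46196 + 6759/7840 = -5297149/90544160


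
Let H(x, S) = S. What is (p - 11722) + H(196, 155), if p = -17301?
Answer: -28868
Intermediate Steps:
(p - 11722) + H(196, 155) = (-17301 - 11722) + 155 = -29023 + 155 = -28868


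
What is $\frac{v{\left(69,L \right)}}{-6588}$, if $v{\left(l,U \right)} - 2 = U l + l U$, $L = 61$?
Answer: $- \frac{2105}{1647} \approx -1.2781$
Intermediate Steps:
$v{\left(l,U \right)} = 2 + 2 U l$ ($v{\left(l,U \right)} = 2 + \left(U l + l U\right) = 2 + \left(U l + U l\right) = 2 + 2 U l$)
$\frac{v{\left(69,L \right)}}{-6588} = \frac{2 + 2 \cdot 61 \cdot 69}{-6588} = \left(2 + 8418\right) \left(- \frac{1}{6588}\right) = 8420 \left(- \frac{1}{6588}\right) = - \frac{2105}{1647}$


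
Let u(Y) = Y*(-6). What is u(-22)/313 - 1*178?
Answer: -55582/313 ≈ -177.58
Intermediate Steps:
u(Y) = -6*Y
u(-22)/313 - 1*178 = -6*(-22)/313 - 1*178 = 132*(1/313) - 178 = 132/313 - 178 = -55582/313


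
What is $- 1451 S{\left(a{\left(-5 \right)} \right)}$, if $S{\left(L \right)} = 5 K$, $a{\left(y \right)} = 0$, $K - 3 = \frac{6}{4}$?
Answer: $- \frac{65295}{2} \approx -32648.0$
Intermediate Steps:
$K = \frac{9}{2}$ ($K = 3 + \frac{6}{4} = 3 + 6 \cdot \frac{1}{4} = 3 + \frac{3}{2} = \frac{9}{2} \approx 4.5$)
$S{\left(L \right)} = \frac{45}{2}$ ($S{\left(L \right)} = 5 \cdot \frac{9}{2} = \frac{45}{2}$)
$- 1451 S{\left(a{\left(-5 \right)} \right)} = \left(-1451\right) \frac{45}{2} = - \frac{65295}{2}$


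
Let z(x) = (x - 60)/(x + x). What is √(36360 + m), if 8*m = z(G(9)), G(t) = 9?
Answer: 13*√30981/12 ≈ 190.68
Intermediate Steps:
z(x) = (-60 + x)/(2*x) (z(x) = (-60 + x)/((2*x)) = (-60 + x)*(1/(2*x)) = (-60 + x)/(2*x))
m = -17/48 (m = ((½)*(-60 + 9)/9)/8 = ((½)*(⅑)*(-51))/8 = (⅛)*(-17/6) = -17/48 ≈ -0.35417)
√(36360 + m) = √(36360 - 17/48) = √(1745263/48) = 13*√30981/12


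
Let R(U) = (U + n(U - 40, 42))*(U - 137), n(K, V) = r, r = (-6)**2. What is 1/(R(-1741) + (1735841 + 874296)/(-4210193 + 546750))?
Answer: 3663443/11730305241433 ≈ 3.1231e-7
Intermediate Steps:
r = 36
n(K, V) = 36
R(U) = (-137 + U)*(36 + U) (R(U) = (U + 36)*(U - 137) = (36 + U)*(-137 + U) = (-137 + U)*(36 + U))
1/(R(-1741) + (1735841 + 874296)/(-4210193 + 546750)) = 1/((-4932 + (-1741)**2 - 101*(-1741)) + (1735841 + 874296)/(-4210193 + 546750)) = 1/((-4932 + 3031081 + 175841) + 2610137/(-3663443)) = 1/(3201990 + 2610137*(-1/3663443)) = 1/(3201990 - 2610137/3663443) = 1/(11730305241433/3663443) = 3663443/11730305241433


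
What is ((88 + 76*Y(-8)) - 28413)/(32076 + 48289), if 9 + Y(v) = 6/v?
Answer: -29066/80365 ≈ -0.36167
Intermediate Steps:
Y(v) = -9 + 6/v
((88 + 76*Y(-8)) - 28413)/(32076 + 48289) = ((88 + 76*(-9 + 6/(-8))) - 28413)/(32076 + 48289) = ((88 + 76*(-9 + 6*(-⅛))) - 28413)/80365 = ((88 + 76*(-9 - ¾)) - 28413)*(1/80365) = ((88 + 76*(-39/4)) - 28413)*(1/80365) = ((88 - 741) - 28413)*(1/80365) = (-653 - 28413)*(1/80365) = -29066*1/80365 = -29066/80365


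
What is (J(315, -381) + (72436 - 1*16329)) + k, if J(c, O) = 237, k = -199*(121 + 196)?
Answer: -6739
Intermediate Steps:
k = -63083 (k = -199*317 = -63083)
(J(315, -381) + (72436 - 1*16329)) + k = (237 + (72436 - 1*16329)) - 63083 = (237 + (72436 - 16329)) - 63083 = (237 + 56107) - 63083 = 56344 - 63083 = -6739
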